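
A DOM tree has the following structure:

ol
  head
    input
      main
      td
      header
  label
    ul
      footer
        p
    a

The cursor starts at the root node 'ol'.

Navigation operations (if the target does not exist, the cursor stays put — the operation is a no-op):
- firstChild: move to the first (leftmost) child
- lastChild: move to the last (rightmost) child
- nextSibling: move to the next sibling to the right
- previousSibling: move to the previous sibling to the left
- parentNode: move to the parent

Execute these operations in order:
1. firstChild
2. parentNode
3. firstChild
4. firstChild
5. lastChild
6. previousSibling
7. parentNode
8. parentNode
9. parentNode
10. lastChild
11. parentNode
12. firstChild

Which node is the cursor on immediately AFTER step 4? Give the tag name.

After 1 (firstChild): head
After 2 (parentNode): ol
After 3 (firstChild): head
After 4 (firstChild): input

Answer: input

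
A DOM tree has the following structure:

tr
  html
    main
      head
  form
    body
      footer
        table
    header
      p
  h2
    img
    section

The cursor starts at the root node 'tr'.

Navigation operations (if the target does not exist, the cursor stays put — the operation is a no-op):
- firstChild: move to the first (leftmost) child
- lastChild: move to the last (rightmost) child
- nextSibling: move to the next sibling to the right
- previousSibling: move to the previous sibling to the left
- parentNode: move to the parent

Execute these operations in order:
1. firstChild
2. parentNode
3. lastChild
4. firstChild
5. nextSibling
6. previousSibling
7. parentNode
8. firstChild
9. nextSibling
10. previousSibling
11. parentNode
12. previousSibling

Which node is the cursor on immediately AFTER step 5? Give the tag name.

Answer: section

Derivation:
After 1 (firstChild): html
After 2 (parentNode): tr
After 3 (lastChild): h2
After 4 (firstChild): img
After 5 (nextSibling): section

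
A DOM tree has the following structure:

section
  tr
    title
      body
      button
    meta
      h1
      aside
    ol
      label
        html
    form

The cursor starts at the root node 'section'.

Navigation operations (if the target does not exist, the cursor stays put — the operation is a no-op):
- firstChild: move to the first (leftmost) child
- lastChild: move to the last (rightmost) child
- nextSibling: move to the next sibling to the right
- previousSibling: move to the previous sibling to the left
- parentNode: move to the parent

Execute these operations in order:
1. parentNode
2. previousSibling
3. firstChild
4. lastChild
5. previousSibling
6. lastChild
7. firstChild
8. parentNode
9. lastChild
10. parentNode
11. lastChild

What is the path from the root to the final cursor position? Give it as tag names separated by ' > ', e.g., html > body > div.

After 1 (parentNode): section (no-op, stayed)
After 2 (previousSibling): section (no-op, stayed)
After 3 (firstChild): tr
After 4 (lastChild): form
After 5 (previousSibling): ol
After 6 (lastChild): label
After 7 (firstChild): html
After 8 (parentNode): label
After 9 (lastChild): html
After 10 (parentNode): label
After 11 (lastChild): html

Answer: section > tr > ol > label > html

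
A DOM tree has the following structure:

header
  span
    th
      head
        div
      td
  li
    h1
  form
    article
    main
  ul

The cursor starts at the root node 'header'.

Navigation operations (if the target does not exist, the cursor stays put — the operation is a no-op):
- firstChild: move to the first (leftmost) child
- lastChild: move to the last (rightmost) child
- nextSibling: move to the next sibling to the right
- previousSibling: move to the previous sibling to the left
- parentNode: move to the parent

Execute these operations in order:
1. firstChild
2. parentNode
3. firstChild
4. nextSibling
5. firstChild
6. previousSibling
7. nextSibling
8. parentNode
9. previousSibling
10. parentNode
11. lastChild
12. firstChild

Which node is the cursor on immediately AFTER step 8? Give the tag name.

Answer: li

Derivation:
After 1 (firstChild): span
After 2 (parentNode): header
After 3 (firstChild): span
After 4 (nextSibling): li
After 5 (firstChild): h1
After 6 (previousSibling): h1 (no-op, stayed)
After 7 (nextSibling): h1 (no-op, stayed)
After 8 (parentNode): li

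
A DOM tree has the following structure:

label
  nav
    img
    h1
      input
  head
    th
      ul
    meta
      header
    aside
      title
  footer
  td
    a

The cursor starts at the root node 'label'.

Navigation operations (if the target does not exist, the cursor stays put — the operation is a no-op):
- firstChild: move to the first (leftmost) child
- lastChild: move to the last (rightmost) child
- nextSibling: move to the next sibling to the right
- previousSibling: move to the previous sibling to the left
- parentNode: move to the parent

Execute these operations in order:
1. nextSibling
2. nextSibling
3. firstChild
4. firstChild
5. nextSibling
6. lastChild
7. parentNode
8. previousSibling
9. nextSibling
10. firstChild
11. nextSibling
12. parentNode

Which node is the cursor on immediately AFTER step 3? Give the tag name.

Answer: nav

Derivation:
After 1 (nextSibling): label (no-op, stayed)
After 2 (nextSibling): label (no-op, stayed)
After 3 (firstChild): nav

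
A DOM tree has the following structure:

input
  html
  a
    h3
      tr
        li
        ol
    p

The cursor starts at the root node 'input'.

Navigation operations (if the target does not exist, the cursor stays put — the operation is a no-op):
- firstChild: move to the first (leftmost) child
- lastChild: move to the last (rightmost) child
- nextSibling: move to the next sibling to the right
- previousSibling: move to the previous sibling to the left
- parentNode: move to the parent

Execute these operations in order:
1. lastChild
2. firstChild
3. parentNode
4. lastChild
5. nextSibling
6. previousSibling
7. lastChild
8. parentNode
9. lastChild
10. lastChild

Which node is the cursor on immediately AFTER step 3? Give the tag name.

After 1 (lastChild): a
After 2 (firstChild): h3
After 3 (parentNode): a

Answer: a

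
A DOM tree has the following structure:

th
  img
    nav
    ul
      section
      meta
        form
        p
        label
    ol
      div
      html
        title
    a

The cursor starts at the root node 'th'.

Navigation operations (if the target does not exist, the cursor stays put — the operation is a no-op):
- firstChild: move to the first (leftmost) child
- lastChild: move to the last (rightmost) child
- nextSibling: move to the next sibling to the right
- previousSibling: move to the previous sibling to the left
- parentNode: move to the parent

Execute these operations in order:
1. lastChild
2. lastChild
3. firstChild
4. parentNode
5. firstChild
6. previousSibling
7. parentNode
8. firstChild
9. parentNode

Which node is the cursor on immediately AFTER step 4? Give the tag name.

After 1 (lastChild): img
After 2 (lastChild): a
After 3 (firstChild): a (no-op, stayed)
After 4 (parentNode): img

Answer: img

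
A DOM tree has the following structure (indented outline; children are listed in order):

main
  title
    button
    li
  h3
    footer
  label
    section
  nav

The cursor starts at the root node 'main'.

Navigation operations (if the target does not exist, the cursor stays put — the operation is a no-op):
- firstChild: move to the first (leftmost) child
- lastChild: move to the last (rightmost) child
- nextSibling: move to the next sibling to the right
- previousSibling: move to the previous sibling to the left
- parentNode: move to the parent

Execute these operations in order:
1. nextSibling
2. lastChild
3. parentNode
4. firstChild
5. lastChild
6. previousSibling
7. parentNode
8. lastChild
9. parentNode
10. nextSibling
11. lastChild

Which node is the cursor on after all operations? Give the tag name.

After 1 (nextSibling): main (no-op, stayed)
After 2 (lastChild): nav
After 3 (parentNode): main
After 4 (firstChild): title
After 5 (lastChild): li
After 6 (previousSibling): button
After 7 (parentNode): title
After 8 (lastChild): li
After 9 (parentNode): title
After 10 (nextSibling): h3
After 11 (lastChild): footer

Answer: footer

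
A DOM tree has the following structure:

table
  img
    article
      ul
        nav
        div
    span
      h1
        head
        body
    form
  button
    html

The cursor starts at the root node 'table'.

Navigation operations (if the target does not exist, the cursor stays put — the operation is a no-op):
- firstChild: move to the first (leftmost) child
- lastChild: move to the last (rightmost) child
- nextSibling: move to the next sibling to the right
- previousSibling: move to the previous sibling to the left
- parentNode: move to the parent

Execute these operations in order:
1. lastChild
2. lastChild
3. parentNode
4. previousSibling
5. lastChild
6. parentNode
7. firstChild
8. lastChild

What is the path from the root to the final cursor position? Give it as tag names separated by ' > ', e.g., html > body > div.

After 1 (lastChild): button
After 2 (lastChild): html
After 3 (parentNode): button
After 4 (previousSibling): img
After 5 (lastChild): form
After 6 (parentNode): img
After 7 (firstChild): article
After 8 (lastChild): ul

Answer: table > img > article > ul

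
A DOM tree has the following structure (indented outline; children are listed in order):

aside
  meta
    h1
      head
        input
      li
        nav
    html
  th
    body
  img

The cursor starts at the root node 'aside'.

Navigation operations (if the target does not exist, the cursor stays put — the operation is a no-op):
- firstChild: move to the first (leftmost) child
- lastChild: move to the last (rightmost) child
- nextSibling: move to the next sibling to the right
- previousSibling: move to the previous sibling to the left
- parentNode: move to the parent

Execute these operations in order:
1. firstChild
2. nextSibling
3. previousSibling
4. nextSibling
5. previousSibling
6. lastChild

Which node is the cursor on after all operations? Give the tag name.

After 1 (firstChild): meta
After 2 (nextSibling): th
After 3 (previousSibling): meta
After 4 (nextSibling): th
After 5 (previousSibling): meta
After 6 (lastChild): html

Answer: html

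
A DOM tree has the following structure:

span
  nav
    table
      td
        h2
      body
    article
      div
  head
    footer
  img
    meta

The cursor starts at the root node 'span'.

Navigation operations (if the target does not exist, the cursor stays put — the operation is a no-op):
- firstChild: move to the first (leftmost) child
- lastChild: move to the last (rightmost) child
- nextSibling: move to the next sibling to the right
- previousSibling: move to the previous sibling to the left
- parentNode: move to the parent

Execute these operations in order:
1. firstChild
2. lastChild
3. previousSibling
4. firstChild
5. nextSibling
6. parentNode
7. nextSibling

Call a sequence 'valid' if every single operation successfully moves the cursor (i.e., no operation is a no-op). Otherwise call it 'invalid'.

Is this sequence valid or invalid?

After 1 (firstChild): nav
After 2 (lastChild): article
After 3 (previousSibling): table
After 4 (firstChild): td
After 5 (nextSibling): body
After 6 (parentNode): table
After 7 (nextSibling): article

Answer: valid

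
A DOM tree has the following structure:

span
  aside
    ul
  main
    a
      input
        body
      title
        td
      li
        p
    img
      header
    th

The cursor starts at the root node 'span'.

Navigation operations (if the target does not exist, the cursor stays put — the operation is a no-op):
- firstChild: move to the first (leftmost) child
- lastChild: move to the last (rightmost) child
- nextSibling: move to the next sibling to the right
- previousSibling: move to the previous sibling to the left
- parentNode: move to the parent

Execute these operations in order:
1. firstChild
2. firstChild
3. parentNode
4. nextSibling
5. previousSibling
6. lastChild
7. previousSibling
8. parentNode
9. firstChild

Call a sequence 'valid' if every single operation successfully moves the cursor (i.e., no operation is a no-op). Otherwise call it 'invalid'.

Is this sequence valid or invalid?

After 1 (firstChild): aside
After 2 (firstChild): ul
After 3 (parentNode): aside
After 4 (nextSibling): main
After 5 (previousSibling): aside
After 6 (lastChild): ul
After 7 (previousSibling): ul (no-op, stayed)
After 8 (parentNode): aside
After 9 (firstChild): ul

Answer: invalid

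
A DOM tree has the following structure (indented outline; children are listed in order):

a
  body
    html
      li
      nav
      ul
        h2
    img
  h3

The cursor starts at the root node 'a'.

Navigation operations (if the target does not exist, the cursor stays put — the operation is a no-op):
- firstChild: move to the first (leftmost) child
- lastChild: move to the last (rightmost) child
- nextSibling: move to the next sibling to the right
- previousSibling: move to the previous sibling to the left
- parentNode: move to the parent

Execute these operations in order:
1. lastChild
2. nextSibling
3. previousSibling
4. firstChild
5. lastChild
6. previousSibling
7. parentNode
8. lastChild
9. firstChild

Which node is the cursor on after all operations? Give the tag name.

Answer: h2

Derivation:
After 1 (lastChild): h3
After 2 (nextSibling): h3 (no-op, stayed)
After 3 (previousSibling): body
After 4 (firstChild): html
After 5 (lastChild): ul
After 6 (previousSibling): nav
After 7 (parentNode): html
After 8 (lastChild): ul
After 9 (firstChild): h2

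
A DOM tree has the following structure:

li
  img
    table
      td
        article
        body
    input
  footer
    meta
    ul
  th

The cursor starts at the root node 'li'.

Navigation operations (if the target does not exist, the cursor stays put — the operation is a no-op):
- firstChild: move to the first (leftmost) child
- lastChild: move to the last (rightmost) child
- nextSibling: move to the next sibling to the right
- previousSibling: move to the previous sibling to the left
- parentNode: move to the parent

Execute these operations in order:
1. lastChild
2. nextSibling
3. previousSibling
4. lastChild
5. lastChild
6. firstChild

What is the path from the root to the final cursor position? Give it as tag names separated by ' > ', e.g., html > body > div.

Answer: li > footer > ul

Derivation:
After 1 (lastChild): th
After 2 (nextSibling): th (no-op, stayed)
After 3 (previousSibling): footer
After 4 (lastChild): ul
After 5 (lastChild): ul (no-op, stayed)
After 6 (firstChild): ul (no-op, stayed)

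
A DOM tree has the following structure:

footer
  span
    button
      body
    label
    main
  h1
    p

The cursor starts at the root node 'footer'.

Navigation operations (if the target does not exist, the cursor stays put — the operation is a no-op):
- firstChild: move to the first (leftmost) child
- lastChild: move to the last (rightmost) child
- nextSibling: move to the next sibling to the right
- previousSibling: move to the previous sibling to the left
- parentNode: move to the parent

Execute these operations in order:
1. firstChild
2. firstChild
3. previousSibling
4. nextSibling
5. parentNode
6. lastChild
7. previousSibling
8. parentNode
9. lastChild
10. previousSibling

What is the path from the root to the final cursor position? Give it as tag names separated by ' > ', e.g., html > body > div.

Answer: footer > span > label

Derivation:
After 1 (firstChild): span
After 2 (firstChild): button
After 3 (previousSibling): button (no-op, stayed)
After 4 (nextSibling): label
After 5 (parentNode): span
After 6 (lastChild): main
After 7 (previousSibling): label
After 8 (parentNode): span
After 9 (lastChild): main
After 10 (previousSibling): label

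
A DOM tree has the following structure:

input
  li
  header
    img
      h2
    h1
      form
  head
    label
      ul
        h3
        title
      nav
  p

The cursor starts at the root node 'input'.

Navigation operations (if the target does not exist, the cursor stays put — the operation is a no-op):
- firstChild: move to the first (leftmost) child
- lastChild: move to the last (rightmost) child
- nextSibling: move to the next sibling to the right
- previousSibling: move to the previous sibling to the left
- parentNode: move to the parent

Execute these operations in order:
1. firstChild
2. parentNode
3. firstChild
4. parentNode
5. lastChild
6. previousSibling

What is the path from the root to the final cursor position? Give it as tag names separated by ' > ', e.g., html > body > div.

Answer: input > head

Derivation:
After 1 (firstChild): li
After 2 (parentNode): input
After 3 (firstChild): li
After 4 (parentNode): input
After 5 (lastChild): p
After 6 (previousSibling): head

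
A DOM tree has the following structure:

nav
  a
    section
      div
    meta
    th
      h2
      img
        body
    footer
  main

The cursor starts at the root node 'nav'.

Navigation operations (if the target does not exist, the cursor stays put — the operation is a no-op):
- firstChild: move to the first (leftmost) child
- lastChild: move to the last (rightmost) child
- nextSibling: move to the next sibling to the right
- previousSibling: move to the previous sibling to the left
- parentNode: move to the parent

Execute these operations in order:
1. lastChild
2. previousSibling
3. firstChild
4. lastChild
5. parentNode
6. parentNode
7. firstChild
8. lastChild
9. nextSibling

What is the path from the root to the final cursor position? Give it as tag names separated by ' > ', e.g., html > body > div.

Answer: nav > a > section > div

Derivation:
After 1 (lastChild): main
After 2 (previousSibling): a
After 3 (firstChild): section
After 4 (lastChild): div
After 5 (parentNode): section
After 6 (parentNode): a
After 7 (firstChild): section
After 8 (lastChild): div
After 9 (nextSibling): div (no-op, stayed)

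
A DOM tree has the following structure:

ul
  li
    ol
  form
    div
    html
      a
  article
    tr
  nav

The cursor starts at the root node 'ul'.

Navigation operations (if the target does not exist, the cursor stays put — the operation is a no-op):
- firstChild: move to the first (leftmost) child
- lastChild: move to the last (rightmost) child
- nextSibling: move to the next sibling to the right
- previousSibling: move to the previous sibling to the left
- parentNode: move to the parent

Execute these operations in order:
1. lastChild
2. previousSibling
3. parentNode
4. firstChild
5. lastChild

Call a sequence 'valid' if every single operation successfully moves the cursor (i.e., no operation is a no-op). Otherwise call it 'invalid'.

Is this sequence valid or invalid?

After 1 (lastChild): nav
After 2 (previousSibling): article
After 3 (parentNode): ul
After 4 (firstChild): li
After 5 (lastChild): ol

Answer: valid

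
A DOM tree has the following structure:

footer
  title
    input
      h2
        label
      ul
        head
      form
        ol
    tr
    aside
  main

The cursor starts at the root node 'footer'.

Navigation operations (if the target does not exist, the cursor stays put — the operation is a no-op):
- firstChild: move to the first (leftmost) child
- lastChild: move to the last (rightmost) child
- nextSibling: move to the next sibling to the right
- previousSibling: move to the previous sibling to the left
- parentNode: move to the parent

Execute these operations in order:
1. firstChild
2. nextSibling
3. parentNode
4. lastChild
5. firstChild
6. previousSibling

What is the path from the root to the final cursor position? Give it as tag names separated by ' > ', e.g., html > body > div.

After 1 (firstChild): title
After 2 (nextSibling): main
After 3 (parentNode): footer
After 4 (lastChild): main
After 5 (firstChild): main (no-op, stayed)
After 6 (previousSibling): title

Answer: footer > title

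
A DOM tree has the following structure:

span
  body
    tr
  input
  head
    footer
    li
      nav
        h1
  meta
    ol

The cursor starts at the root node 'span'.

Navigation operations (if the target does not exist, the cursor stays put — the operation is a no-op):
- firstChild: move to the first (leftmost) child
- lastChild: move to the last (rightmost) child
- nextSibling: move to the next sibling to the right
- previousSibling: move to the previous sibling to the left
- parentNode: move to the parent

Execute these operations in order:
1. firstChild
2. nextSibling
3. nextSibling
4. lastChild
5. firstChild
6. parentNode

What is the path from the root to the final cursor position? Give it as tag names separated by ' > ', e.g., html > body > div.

Answer: span > head > li

Derivation:
After 1 (firstChild): body
After 2 (nextSibling): input
After 3 (nextSibling): head
After 4 (lastChild): li
After 5 (firstChild): nav
After 6 (parentNode): li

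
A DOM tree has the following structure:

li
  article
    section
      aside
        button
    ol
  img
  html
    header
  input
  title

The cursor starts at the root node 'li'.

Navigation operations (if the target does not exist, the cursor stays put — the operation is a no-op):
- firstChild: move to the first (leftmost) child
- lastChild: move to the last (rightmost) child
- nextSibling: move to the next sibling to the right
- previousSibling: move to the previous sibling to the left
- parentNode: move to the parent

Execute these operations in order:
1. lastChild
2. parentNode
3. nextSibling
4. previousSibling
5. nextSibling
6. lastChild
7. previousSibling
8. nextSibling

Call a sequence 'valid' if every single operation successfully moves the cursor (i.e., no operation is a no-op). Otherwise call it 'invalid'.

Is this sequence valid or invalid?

Answer: invalid

Derivation:
After 1 (lastChild): title
After 2 (parentNode): li
After 3 (nextSibling): li (no-op, stayed)
After 4 (previousSibling): li (no-op, stayed)
After 5 (nextSibling): li (no-op, stayed)
After 6 (lastChild): title
After 7 (previousSibling): input
After 8 (nextSibling): title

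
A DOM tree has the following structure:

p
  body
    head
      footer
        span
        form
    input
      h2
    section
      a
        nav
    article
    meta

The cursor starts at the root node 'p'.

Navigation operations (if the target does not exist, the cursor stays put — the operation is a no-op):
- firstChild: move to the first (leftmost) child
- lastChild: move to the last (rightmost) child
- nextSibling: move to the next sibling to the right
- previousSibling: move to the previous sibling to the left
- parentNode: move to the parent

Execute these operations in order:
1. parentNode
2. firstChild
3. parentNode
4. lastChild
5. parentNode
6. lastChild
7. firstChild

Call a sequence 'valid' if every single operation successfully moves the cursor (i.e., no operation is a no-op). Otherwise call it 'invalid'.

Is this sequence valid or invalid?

Answer: invalid

Derivation:
After 1 (parentNode): p (no-op, stayed)
After 2 (firstChild): body
After 3 (parentNode): p
After 4 (lastChild): body
After 5 (parentNode): p
After 6 (lastChild): body
After 7 (firstChild): head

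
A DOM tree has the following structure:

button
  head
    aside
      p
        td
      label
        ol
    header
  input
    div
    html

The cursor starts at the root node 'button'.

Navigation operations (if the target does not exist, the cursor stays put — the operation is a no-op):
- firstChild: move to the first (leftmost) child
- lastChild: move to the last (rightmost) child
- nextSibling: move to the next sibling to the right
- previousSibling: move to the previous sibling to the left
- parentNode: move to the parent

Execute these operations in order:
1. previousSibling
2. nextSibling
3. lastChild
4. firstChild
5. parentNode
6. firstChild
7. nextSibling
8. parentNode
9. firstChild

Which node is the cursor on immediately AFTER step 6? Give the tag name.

Answer: div

Derivation:
After 1 (previousSibling): button (no-op, stayed)
After 2 (nextSibling): button (no-op, stayed)
After 3 (lastChild): input
After 4 (firstChild): div
After 5 (parentNode): input
After 6 (firstChild): div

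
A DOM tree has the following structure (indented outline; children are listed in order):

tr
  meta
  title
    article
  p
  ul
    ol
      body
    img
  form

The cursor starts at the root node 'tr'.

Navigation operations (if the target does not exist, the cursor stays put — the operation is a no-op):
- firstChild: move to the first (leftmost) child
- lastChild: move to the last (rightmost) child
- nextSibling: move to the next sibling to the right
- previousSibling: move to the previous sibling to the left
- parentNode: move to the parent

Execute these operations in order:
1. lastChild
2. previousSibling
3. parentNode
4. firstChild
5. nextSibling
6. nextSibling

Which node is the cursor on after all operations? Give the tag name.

After 1 (lastChild): form
After 2 (previousSibling): ul
After 3 (parentNode): tr
After 4 (firstChild): meta
After 5 (nextSibling): title
After 6 (nextSibling): p

Answer: p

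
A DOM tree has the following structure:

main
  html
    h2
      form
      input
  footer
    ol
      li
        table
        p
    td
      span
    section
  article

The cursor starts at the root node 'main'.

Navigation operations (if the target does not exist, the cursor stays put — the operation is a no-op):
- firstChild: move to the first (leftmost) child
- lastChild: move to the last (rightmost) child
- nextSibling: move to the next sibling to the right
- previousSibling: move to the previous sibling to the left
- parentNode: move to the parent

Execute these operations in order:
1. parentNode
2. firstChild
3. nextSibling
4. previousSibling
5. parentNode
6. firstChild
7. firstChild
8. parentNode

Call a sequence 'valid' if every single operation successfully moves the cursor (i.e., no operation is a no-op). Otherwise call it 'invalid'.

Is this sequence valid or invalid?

After 1 (parentNode): main (no-op, stayed)
After 2 (firstChild): html
After 3 (nextSibling): footer
After 4 (previousSibling): html
After 5 (parentNode): main
After 6 (firstChild): html
After 7 (firstChild): h2
After 8 (parentNode): html

Answer: invalid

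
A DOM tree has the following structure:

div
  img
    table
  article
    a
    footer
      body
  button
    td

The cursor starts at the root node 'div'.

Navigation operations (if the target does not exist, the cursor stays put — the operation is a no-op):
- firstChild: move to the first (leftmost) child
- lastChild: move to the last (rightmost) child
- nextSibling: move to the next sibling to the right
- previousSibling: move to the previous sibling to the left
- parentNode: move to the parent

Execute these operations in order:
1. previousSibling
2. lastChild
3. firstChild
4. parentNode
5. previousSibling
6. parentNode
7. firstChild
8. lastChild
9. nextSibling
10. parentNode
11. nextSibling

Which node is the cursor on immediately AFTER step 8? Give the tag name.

Answer: table

Derivation:
After 1 (previousSibling): div (no-op, stayed)
After 2 (lastChild): button
After 3 (firstChild): td
After 4 (parentNode): button
After 5 (previousSibling): article
After 6 (parentNode): div
After 7 (firstChild): img
After 8 (lastChild): table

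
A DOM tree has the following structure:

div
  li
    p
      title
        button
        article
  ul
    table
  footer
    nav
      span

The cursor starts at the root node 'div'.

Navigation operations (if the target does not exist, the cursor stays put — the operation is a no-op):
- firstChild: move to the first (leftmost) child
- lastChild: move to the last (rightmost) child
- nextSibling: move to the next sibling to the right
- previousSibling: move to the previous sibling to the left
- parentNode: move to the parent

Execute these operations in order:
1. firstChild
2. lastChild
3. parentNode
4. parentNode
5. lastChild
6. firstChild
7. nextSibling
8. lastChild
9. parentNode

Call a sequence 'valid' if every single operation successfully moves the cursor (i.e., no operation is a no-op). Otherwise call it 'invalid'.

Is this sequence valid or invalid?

After 1 (firstChild): li
After 2 (lastChild): p
After 3 (parentNode): li
After 4 (parentNode): div
After 5 (lastChild): footer
After 6 (firstChild): nav
After 7 (nextSibling): nav (no-op, stayed)
After 8 (lastChild): span
After 9 (parentNode): nav

Answer: invalid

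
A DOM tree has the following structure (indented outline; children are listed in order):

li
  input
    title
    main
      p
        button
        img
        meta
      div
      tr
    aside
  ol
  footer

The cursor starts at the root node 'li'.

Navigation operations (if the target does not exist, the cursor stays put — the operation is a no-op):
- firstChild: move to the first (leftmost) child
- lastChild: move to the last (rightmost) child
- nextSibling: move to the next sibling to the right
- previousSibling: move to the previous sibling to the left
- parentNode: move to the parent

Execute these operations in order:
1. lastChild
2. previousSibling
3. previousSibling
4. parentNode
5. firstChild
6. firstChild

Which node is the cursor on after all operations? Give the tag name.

Answer: title

Derivation:
After 1 (lastChild): footer
After 2 (previousSibling): ol
After 3 (previousSibling): input
After 4 (parentNode): li
After 5 (firstChild): input
After 6 (firstChild): title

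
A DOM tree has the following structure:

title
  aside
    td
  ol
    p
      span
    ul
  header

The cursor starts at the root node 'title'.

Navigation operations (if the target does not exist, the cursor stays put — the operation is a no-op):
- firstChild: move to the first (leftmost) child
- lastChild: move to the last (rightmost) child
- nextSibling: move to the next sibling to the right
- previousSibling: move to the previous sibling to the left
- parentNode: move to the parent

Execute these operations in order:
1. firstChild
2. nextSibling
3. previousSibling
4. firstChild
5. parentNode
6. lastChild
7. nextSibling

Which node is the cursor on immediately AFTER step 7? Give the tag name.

After 1 (firstChild): aside
After 2 (nextSibling): ol
After 3 (previousSibling): aside
After 4 (firstChild): td
After 5 (parentNode): aside
After 6 (lastChild): td
After 7 (nextSibling): td (no-op, stayed)

Answer: td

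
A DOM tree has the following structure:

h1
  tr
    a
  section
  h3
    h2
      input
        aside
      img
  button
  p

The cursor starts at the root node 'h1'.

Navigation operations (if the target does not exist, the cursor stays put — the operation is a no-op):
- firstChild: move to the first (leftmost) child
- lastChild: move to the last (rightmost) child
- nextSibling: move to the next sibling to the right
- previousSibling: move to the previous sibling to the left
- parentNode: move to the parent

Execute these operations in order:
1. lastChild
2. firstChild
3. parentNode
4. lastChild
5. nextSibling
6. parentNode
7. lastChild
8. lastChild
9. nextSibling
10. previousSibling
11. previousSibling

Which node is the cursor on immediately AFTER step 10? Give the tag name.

Answer: button

Derivation:
After 1 (lastChild): p
After 2 (firstChild): p (no-op, stayed)
After 3 (parentNode): h1
After 4 (lastChild): p
After 5 (nextSibling): p (no-op, stayed)
After 6 (parentNode): h1
After 7 (lastChild): p
After 8 (lastChild): p (no-op, stayed)
After 9 (nextSibling): p (no-op, stayed)
After 10 (previousSibling): button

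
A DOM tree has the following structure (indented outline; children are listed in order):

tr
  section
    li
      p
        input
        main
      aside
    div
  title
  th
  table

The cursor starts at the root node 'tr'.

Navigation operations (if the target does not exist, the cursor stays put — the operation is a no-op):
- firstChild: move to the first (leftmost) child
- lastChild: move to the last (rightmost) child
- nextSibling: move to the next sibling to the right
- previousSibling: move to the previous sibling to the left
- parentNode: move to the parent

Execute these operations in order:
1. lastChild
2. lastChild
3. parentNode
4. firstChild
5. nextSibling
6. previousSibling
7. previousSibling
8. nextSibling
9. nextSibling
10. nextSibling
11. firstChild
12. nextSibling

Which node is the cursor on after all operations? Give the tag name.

Answer: table

Derivation:
After 1 (lastChild): table
After 2 (lastChild): table (no-op, stayed)
After 3 (parentNode): tr
After 4 (firstChild): section
After 5 (nextSibling): title
After 6 (previousSibling): section
After 7 (previousSibling): section (no-op, stayed)
After 8 (nextSibling): title
After 9 (nextSibling): th
After 10 (nextSibling): table
After 11 (firstChild): table (no-op, stayed)
After 12 (nextSibling): table (no-op, stayed)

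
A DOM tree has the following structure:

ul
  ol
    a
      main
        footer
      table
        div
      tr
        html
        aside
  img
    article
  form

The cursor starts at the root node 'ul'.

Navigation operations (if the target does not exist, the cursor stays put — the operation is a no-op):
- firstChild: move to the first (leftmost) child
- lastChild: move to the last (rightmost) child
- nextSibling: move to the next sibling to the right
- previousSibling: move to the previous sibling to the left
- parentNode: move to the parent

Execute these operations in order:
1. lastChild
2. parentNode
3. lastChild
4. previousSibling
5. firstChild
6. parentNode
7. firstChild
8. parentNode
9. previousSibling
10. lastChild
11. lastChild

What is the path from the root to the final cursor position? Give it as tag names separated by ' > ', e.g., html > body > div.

Answer: ul > ol > a > tr

Derivation:
After 1 (lastChild): form
After 2 (parentNode): ul
After 3 (lastChild): form
After 4 (previousSibling): img
After 5 (firstChild): article
After 6 (parentNode): img
After 7 (firstChild): article
After 8 (parentNode): img
After 9 (previousSibling): ol
After 10 (lastChild): a
After 11 (lastChild): tr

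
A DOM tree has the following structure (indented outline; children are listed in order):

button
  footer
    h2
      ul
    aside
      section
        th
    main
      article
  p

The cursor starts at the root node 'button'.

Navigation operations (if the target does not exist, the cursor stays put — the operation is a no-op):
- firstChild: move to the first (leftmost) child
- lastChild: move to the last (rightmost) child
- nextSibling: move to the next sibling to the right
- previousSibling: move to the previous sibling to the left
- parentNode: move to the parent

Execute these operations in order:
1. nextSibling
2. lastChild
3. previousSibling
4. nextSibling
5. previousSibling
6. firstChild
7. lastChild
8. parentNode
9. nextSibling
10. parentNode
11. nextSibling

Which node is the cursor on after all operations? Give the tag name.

Answer: p

Derivation:
After 1 (nextSibling): button (no-op, stayed)
After 2 (lastChild): p
After 3 (previousSibling): footer
After 4 (nextSibling): p
After 5 (previousSibling): footer
After 6 (firstChild): h2
After 7 (lastChild): ul
After 8 (parentNode): h2
After 9 (nextSibling): aside
After 10 (parentNode): footer
After 11 (nextSibling): p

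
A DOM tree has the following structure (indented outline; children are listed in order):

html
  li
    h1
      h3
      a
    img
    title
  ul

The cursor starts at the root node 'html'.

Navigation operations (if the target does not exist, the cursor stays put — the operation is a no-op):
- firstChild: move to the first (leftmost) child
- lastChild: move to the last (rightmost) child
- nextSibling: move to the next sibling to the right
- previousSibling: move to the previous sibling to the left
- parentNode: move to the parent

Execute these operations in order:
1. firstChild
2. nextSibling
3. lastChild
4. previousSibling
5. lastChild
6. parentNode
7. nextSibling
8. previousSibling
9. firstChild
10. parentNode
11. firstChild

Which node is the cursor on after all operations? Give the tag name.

After 1 (firstChild): li
After 2 (nextSibling): ul
After 3 (lastChild): ul (no-op, stayed)
After 4 (previousSibling): li
After 5 (lastChild): title
After 6 (parentNode): li
After 7 (nextSibling): ul
After 8 (previousSibling): li
After 9 (firstChild): h1
After 10 (parentNode): li
After 11 (firstChild): h1

Answer: h1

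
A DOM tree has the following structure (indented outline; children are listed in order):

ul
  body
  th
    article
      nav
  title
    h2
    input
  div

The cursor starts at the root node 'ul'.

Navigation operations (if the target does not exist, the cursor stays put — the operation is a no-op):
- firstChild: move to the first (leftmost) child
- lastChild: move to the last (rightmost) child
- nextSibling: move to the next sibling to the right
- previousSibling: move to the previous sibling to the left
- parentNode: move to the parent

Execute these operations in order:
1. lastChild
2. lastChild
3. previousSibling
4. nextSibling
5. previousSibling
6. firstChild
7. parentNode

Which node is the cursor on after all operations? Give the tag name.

Answer: title

Derivation:
After 1 (lastChild): div
After 2 (lastChild): div (no-op, stayed)
After 3 (previousSibling): title
After 4 (nextSibling): div
After 5 (previousSibling): title
After 6 (firstChild): h2
After 7 (parentNode): title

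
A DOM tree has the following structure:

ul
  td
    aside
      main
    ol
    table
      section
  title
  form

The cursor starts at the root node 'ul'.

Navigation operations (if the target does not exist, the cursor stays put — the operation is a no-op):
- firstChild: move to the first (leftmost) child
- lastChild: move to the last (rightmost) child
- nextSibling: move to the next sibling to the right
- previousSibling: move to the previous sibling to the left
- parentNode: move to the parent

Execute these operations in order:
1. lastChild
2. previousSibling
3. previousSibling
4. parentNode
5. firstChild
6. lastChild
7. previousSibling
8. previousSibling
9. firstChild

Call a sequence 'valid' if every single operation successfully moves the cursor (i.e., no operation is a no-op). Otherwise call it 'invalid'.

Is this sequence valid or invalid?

Answer: valid

Derivation:
After 1 (lastChild): form
After 2 (previousSibling): title
After 3 (previousSibling): td
After 4 (parentNode): ul
After 5 (firstChild): td
After 6 (lastChild): table
After 7 (previousSibling): ol
After 8 (previousSibling): aside
After 9 (firstChild): main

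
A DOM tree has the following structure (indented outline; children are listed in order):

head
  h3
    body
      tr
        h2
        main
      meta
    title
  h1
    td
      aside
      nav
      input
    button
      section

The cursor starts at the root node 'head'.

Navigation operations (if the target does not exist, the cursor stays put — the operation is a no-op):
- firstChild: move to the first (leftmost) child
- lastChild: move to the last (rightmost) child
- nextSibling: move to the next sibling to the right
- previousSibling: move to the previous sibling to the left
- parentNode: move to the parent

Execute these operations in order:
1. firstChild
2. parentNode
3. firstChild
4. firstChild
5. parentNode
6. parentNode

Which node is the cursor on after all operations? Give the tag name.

Answer: head

Derivation:
After 1 (firstChild): h3
After 2 (parentNode): head
After 3 (firstChild): h3
After 4 (firstChild): body
After 5 (parentNode): h3
After 6 (parentNode): head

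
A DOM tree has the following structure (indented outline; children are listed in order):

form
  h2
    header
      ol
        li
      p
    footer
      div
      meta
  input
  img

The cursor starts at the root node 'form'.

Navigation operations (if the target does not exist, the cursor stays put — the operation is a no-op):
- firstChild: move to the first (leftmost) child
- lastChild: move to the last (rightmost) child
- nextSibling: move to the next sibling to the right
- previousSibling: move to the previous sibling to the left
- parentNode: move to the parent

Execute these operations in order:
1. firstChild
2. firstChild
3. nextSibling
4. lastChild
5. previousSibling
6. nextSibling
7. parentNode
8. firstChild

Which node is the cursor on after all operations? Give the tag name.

Answer: div

Derivation:
After 1 (firstChild): h2
After 2 (firstChild): header
After 3 (nextSibling): footer
After 4 (lastChild): meta
After 5 (previousSibling): div
After 6 (nextSibling): meta
After 7 (parentNode): footer
After 8 (firstChild): div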